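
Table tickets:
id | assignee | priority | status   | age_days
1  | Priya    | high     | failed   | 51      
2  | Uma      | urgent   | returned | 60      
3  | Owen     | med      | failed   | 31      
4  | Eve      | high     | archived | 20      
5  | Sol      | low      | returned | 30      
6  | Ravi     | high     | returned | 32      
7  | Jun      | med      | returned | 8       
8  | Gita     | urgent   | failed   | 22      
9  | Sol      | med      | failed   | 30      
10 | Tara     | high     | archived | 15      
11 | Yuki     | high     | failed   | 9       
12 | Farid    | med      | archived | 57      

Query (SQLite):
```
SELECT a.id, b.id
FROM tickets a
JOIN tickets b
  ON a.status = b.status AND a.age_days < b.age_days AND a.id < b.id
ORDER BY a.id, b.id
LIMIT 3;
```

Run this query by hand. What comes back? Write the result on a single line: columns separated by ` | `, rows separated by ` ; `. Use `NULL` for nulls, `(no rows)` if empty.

Pairs (a,b) with same status, a.age_days < b.age_days, a.id < b.id.
status groups: archived:{4,10,12} failed:{1,3,8,9,11} returned:{2,5,6,7}
Ordered by (a.id, b.id); first 3.

4 | 12 ; 5 | 6 ; 8 | 9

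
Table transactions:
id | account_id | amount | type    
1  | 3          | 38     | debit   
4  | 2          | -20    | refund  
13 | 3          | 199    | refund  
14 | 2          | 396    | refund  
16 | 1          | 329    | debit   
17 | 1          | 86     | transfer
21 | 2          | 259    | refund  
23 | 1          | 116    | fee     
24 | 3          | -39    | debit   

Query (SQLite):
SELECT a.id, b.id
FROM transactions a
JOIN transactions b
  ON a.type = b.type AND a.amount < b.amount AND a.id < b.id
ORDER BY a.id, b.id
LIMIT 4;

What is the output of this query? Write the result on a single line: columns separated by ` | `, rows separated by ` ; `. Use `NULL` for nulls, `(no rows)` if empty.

Pairs (a,b) with same type, a.amount < b.amount, a.id < b.id.
type groups: debit:{1,16,24} fee:{23} refund:{4,13,14,21} transfer:{17}
Ordered by (a.id, b.id); first 4.

1 | 16 ; 4 | 13 ; 4 | 14 ; 4 | 21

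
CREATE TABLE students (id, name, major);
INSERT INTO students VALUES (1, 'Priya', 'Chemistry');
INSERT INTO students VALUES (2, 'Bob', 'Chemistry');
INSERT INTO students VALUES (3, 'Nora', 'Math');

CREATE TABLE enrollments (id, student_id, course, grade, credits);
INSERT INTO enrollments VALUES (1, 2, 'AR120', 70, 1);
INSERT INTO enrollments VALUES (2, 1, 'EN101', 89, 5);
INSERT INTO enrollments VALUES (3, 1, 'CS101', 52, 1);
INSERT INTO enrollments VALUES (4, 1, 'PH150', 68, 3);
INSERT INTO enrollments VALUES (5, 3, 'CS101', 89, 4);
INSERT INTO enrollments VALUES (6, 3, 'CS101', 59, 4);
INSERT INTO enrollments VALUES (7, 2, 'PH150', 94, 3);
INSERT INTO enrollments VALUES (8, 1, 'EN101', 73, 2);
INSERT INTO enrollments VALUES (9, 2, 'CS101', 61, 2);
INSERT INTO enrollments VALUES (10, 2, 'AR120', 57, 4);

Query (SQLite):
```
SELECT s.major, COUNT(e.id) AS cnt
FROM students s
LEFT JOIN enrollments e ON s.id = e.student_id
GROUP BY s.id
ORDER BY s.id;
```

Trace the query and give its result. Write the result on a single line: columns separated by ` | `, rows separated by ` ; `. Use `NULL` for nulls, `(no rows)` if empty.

LEFT JOIN keeps every students row; unmatched ones get NULL for enrollments columns.
Group by students.id and compute COUNT(e.id). COUNT(col) of an all-NULL group is 0.
  1: ids {2, 3, 4, 8} → COUNT(e.id)=4
  2: ids {1, 7, 9, 10} → COUNT(e.id)=4
  3: ids {5, 6} → COUNT(e.id)=2

Chemistry | 4 ; Chemistry | 4 ; Math | 2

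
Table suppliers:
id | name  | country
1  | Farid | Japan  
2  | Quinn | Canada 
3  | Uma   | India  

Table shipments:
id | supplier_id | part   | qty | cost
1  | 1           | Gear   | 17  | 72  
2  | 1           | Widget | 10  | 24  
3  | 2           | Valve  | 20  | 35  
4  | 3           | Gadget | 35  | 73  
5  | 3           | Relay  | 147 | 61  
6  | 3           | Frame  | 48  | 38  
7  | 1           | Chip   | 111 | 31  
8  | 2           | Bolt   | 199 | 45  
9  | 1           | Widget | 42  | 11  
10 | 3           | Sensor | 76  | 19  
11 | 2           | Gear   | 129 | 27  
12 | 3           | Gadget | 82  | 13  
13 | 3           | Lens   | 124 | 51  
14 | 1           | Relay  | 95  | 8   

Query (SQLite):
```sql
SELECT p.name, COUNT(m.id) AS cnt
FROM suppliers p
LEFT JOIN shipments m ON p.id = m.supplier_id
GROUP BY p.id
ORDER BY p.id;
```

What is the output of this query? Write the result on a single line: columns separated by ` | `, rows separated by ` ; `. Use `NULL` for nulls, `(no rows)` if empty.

LEFT JOIN keeps every suppliers row; unmatched ones get NULL for shipments columns.
Group by suppliers.id and compute COUNT(m.id). COUNT(col) of an all-NULL group is 0.
  1: ids {1, 2, 7, 9, 14} → COUNT(m.id)=5
  2: ids {3, 8, 11} → COUNT(m.id)=3
  3: ids {4, 5, 6, 10, 12, 13} → COUNT(m.id)=6

Farid | 5 ; Quinn | 3 ; Uma | 6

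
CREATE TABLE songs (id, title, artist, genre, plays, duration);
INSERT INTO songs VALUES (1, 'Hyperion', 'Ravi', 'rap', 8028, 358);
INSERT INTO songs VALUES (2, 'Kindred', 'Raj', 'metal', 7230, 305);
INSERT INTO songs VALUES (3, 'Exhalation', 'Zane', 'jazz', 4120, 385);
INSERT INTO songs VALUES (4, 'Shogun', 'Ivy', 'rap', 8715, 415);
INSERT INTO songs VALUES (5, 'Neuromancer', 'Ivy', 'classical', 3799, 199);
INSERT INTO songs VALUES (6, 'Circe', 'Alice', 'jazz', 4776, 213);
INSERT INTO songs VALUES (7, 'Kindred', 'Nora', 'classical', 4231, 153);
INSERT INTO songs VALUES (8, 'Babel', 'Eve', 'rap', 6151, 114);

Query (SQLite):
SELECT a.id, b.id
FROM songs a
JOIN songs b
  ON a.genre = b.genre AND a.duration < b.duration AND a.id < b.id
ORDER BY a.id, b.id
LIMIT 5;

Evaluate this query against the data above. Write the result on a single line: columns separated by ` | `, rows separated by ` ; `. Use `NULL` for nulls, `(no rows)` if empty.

Pairs (a,b) with same genre, a.duration < b.duration, a.id < b.id.
genre groups: classical:{5,7} jazz:{3,6} metal:{2} rap:{1,4,8}
Ordered by (a.id, b.id); first 5.

1 | 4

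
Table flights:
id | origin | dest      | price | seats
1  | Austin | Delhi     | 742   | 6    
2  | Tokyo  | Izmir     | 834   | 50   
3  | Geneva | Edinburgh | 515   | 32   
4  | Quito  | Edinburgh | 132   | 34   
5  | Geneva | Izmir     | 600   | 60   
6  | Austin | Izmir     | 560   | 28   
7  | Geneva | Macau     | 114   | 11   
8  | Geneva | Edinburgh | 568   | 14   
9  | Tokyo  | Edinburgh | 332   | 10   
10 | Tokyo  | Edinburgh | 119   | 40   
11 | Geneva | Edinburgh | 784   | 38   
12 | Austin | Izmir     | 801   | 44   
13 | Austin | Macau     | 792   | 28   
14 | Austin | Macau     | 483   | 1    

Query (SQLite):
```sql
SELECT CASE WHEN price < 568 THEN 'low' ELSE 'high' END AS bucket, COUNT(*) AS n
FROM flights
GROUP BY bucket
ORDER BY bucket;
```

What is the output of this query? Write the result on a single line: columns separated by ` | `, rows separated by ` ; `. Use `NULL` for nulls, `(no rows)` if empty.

high | 7 ; low | 7

Bucket rows by price < 568 → 'low' else 'high'; count each bucket.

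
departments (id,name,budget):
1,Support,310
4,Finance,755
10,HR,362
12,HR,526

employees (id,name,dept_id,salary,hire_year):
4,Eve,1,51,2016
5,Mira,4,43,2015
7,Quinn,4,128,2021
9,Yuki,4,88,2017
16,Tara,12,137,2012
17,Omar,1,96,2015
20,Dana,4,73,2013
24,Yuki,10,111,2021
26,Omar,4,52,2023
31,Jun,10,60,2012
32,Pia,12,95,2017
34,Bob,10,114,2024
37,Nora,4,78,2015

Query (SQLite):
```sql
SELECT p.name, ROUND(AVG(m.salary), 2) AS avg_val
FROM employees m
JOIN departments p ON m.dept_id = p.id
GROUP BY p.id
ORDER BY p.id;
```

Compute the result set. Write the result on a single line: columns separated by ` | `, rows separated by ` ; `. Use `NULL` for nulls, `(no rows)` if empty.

Join each employees row to its departments via dept_id.
Group joined rows by departments.id; compute ROUND(AVG(m.salary), 2) per group.
  1: ids {4, 17} → ROUND(AVG(m.salary), 2)=73.5
  4: ids {5, 7, 9, 20, 26, 37} → ROUND(AVG(m.salary), 2)=77
  10: ids {24, 31, 34} → ROUND(AVG(m.salary), 2)=95
  12: ids {16, 32} → ROUND(AVG(m.salary), 2)=116

Support | 73.5 ; Finance | 77 ; HR | 95 ; HR | 116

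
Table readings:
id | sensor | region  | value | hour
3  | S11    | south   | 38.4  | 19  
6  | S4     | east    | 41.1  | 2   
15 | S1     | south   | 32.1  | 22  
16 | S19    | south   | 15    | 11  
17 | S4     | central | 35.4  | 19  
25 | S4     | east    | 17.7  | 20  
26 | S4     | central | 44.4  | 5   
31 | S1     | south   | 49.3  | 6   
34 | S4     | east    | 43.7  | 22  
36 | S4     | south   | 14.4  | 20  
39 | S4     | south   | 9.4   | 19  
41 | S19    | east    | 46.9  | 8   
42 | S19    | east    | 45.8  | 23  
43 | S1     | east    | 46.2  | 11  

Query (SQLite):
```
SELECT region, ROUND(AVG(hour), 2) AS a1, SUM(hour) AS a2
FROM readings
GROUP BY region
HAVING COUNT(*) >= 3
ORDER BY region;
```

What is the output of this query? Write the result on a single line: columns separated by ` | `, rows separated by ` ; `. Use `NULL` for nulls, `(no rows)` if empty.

east | 14.33 | 86 ; south | 16.17 | 97

Group readings by region.
Per group compute: ROUND(AVG(hour), 2), SUM(hour).
HAVING: drop groups with fewer than 3 rows.
  central: ids {17, 26} → ROUND(AVG(hour), 2)=12, SUM(hour)=24
  east: ids {6, 25, 34, 41, 42, 43} → ROUND(AVG(hour), 2)=14.33, SUM(hour)=86
  south: ids {3, 15, 16, 31, 36, 39} → ROUND(AVG(hour), 2)=16.17, SUM(hour)=97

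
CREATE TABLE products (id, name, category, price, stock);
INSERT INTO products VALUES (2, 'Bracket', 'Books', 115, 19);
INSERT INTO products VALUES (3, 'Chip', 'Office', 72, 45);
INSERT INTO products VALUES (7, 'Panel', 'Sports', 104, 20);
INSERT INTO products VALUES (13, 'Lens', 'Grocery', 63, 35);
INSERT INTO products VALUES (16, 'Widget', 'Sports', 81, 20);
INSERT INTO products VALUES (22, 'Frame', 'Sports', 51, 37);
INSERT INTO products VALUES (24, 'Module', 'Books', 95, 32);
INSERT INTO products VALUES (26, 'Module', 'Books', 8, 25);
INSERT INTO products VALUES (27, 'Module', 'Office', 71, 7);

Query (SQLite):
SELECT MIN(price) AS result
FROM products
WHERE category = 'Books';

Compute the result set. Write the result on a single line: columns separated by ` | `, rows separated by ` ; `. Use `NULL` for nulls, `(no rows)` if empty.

Rows where category='Books' → price values: [115, 95, 8].
MIN of non-NULL values = 8.

8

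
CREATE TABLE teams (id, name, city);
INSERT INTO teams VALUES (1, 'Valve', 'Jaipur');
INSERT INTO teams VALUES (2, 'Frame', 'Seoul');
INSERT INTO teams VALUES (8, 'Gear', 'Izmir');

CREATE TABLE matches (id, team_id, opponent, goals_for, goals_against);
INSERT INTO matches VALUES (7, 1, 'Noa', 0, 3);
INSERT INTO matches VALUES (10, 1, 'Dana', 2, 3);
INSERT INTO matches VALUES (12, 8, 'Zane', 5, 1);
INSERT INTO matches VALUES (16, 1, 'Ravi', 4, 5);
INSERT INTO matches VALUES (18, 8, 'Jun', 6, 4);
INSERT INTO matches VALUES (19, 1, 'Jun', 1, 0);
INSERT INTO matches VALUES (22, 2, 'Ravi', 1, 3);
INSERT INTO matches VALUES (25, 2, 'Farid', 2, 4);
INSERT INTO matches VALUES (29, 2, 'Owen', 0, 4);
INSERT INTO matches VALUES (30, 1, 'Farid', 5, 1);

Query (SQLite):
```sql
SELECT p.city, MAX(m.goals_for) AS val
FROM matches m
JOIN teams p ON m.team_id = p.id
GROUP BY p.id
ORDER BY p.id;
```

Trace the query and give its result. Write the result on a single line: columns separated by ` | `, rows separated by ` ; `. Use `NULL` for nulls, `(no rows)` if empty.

Jaipur | 5 ; Seoul | 2 ; Izmir | 6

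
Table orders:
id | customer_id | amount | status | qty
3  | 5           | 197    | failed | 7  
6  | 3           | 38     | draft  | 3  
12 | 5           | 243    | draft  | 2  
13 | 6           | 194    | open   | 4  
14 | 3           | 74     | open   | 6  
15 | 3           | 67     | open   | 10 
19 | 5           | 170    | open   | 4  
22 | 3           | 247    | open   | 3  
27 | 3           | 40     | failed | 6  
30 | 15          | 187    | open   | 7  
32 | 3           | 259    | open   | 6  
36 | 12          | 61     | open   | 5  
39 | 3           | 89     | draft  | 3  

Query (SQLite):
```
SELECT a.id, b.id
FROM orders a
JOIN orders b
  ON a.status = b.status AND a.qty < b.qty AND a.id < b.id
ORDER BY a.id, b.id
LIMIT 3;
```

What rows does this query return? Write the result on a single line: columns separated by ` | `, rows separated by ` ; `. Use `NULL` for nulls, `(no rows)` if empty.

12 | 39 ; 13 | 14 ; 13 | 15

Pairs (a,b) with same status, a.qty < b.qty, a.id < b.id.
status groups: draft:{6,12,39} failed:{3,27} open:{13,14,15,19,22,30,32,36}
Ordered by (a.id, b.id); first 3.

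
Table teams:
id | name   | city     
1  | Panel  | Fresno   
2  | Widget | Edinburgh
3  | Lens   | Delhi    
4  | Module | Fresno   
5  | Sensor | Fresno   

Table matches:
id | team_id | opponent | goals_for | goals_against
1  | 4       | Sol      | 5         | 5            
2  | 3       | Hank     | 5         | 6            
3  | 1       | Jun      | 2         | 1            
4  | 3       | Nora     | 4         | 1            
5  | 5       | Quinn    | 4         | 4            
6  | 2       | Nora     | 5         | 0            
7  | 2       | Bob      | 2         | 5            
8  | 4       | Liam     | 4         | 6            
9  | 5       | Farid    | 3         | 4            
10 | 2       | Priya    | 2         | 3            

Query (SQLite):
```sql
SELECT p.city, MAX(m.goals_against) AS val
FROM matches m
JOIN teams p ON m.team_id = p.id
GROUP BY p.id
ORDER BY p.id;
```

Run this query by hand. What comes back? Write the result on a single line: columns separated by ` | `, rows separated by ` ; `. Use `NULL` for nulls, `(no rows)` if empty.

Join each matches row to its teams via team_id.
Group joined rows by teams.id; compute MAX(m.goals_against) per group.
  1: ids {3} → MAX(m.goals_against)=1
  2: ids {6, 7, 10} → MAX(m.goals_against)=5
  3: ids {2, 4} → MAX(m.goals_against)=6
  4: ids {1, 8} → MAX(m.goals_against)=6
  5: ids {5, 9} → MAX(m.goals_against)=4

Fresno | 1 ; Edinburgh | 5 ; Delhi | 6 ; Fresno | 6 ; Fresno | 4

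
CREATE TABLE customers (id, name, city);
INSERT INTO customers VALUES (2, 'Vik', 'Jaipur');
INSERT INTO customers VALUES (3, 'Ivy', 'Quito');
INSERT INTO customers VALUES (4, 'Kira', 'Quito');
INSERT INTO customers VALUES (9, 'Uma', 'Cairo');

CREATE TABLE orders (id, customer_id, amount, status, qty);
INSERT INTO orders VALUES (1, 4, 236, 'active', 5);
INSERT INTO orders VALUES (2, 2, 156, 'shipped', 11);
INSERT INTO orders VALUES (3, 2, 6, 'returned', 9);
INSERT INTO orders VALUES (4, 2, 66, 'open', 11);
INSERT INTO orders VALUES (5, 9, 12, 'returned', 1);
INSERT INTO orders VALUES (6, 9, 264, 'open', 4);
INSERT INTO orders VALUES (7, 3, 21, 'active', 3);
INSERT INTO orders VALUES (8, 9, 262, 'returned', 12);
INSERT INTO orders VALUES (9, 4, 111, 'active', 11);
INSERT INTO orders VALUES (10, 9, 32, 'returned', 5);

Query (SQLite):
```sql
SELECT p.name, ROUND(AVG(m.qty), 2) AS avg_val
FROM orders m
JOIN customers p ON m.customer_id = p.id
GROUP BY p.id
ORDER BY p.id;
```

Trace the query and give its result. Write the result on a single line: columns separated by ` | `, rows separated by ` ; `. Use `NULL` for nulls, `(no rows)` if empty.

Join each orders row to its customers via customer_id.
Group joined rows by customers.id; compute ROUND(AVG(m.qty), 2) per group.
  2: ids {2, 3, 4} → ROUND(AVG(m.qty), 2)=10.33
  3: ids {7} → ROUND(AVG(m.qty), 2)=3
  4: ids {1, 9} → ROUND(AVG(m.qty), 2)=8
  9: ids {5, 6, 8, 10} → ROUND(AVG(m.qty), 2)=5.5

Vik | 10.33 ; Ivy | 3 ; Kira | 8 ; Uma | 5.5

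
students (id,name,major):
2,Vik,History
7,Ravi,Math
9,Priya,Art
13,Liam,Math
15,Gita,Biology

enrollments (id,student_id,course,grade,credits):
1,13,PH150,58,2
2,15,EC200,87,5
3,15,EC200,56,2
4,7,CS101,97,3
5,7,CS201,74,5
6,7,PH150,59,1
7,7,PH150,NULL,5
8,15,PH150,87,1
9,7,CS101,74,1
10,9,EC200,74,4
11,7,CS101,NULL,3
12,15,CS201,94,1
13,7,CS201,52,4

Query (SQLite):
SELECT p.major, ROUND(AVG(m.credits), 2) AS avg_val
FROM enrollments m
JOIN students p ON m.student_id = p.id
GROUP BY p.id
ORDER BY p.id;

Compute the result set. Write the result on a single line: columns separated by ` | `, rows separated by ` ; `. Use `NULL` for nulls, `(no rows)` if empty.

Math | 3.14 ; Art | 4 ; Math | 2 ; Biology | 2.25

Join each enrollments row to its students via student_id.
Group joined rows by students.id; compute ROUND(AVG(m.credits), 2) per group.
  7: ids {4, 5, 6, 7, 9, 11, 13} → ROUND(AVG(m.credits), 2)=3.14
  9: ids {10} → ROUND(AVG(m.credits), 2)=4
  13: ids {1} → ROUND(AVG(m.credits), 2)=2
  15: ids {2, 3, 8, 12} → ROUND(AVG(m.credits), 2)=2.25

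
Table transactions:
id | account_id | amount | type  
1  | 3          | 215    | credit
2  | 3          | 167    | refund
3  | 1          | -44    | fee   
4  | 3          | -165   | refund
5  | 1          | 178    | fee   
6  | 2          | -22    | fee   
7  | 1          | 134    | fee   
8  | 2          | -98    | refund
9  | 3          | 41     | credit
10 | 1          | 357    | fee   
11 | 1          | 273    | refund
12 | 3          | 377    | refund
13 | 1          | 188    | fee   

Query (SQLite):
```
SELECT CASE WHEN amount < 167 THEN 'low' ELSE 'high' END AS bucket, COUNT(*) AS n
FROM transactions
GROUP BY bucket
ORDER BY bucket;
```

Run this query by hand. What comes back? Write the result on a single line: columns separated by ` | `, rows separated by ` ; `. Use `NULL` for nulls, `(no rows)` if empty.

high | 7 ; low | 6

Bucket rows by amount < 167 → 'low' else 'high'; count each bucket.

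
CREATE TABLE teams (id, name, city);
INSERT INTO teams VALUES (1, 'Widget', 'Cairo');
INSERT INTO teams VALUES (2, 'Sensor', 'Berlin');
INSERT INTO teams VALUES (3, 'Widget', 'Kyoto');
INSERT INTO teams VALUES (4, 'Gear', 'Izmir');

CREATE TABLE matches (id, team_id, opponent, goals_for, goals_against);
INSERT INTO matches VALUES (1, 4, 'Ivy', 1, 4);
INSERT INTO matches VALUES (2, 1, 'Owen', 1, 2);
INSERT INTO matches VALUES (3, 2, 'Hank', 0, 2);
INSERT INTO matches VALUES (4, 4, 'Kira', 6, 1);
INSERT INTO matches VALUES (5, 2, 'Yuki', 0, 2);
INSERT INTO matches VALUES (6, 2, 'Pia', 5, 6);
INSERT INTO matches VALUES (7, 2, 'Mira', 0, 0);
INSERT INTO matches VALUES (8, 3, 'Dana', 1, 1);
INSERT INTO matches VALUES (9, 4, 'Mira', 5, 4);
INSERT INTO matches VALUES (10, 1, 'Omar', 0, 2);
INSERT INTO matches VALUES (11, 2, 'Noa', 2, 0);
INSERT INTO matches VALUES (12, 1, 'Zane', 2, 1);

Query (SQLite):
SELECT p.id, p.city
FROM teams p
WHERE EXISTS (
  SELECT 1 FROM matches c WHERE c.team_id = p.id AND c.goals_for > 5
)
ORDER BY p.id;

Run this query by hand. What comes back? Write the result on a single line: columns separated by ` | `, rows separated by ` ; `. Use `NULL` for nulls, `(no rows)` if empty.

For each teams row, check whether any matches with matching team_id has goals_for > 5.
Keep rows where that is true.

4 | Izmir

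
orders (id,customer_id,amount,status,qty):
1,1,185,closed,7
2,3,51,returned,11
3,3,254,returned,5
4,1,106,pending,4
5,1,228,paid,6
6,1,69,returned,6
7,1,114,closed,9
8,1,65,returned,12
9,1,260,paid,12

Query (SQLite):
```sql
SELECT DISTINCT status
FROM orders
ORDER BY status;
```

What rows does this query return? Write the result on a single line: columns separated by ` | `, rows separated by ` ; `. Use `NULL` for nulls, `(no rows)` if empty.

closed ; paid ; pending ; returned

Collect distinct status values from orders.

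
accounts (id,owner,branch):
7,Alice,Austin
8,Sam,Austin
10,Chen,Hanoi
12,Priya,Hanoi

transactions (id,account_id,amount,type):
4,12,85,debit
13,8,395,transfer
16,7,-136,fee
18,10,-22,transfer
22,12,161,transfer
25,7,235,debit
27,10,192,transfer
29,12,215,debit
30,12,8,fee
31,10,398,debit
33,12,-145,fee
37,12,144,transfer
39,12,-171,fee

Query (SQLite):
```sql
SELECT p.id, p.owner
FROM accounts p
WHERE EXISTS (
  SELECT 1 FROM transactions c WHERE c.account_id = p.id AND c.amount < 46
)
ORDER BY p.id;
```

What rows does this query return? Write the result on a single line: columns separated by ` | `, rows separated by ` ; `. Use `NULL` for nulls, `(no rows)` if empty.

7 | Alice ; 10 | Chen ; 12 | Priya

For each accounts row, check whether any transactions with matching account_id has amount < 46.
Keep rows where that is true.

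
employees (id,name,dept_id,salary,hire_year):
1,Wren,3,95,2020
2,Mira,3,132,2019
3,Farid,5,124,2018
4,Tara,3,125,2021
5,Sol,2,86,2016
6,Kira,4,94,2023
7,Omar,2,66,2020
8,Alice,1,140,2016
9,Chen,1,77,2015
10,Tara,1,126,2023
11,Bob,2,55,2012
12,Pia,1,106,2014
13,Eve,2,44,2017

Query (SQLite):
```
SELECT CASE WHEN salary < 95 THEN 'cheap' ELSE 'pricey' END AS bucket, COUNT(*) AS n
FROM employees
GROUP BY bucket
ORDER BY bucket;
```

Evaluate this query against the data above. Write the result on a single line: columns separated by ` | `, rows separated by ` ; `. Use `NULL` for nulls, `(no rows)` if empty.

cheap | 6 ; pricey | 7

Bucket rows by salary < 95 → 'cheap' else 'pricey'; count each bucket.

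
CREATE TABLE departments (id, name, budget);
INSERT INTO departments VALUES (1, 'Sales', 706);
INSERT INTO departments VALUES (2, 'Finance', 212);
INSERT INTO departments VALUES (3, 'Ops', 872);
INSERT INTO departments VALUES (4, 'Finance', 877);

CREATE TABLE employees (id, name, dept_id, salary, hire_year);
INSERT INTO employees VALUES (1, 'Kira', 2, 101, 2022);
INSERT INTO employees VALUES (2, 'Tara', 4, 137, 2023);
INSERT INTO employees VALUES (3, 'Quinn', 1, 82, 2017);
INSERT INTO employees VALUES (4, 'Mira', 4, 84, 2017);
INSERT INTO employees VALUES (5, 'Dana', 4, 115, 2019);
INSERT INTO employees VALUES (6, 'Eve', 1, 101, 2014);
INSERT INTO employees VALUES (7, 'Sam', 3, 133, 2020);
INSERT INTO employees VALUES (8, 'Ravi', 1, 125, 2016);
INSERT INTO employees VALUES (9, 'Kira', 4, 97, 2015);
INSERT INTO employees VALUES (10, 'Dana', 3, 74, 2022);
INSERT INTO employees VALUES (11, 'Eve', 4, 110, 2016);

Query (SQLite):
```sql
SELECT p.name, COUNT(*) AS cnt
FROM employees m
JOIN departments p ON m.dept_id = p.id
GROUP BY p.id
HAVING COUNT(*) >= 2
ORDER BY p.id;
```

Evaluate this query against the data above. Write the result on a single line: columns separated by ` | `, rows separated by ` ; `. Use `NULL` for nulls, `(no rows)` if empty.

Join each employees row to its departments via dept_id.
Group joined rows by departments.id; compute COUNT(*) per group.
HAVING: keep groups with count ≥ 2.
  1: ids {3, 6, 8} → COUNT(*)=3
  2: ids {1} → COUNT(*)=1
  3: ids {7, 10} → COUNT(*)=2
  4: ids {2, 4, 5, 9, 11} → COUNT(*)=5

Sales | 3 ; Ops | 2 ; Finance | 5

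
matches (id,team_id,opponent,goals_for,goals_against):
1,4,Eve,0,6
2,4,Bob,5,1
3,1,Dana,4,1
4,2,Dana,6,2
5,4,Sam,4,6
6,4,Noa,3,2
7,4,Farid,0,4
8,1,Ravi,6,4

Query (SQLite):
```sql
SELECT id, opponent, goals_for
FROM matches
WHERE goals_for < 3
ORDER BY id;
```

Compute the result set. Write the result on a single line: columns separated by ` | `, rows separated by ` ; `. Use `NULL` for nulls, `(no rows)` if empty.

goals_for < 3: ids {1, 7}

1 | Eve | 0 ; 7 | Farid | 0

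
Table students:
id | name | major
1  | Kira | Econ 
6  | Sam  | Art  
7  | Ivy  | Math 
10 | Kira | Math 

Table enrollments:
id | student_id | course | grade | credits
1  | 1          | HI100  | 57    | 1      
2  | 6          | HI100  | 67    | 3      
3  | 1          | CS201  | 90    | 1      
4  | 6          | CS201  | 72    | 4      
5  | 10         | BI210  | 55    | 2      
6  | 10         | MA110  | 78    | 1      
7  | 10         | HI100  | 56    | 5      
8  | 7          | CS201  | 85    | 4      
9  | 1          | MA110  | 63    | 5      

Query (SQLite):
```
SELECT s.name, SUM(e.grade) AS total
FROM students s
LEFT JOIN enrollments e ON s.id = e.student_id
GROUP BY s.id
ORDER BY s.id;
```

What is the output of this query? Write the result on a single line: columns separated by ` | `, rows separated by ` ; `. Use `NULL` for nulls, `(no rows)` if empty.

LEFT JOIN keeps every students row; unmatched ones get NULL for enrollments columns.
Group by students.id and compute SUM(e.grade). SUM over an all-NULL group is NULL.
  1: ids {1, 3, 9} → SUM(e.grade)=210
  6: ids {2, 4} → SUM(e.grade)=139
  7: ids {8} → SUM(e.grade)=85
  10: ids {5, 6, 7} → SUM(e.grade)=189

Kira | 210 ; Sam | 139 ; Ivy | 85 ; Kira | 189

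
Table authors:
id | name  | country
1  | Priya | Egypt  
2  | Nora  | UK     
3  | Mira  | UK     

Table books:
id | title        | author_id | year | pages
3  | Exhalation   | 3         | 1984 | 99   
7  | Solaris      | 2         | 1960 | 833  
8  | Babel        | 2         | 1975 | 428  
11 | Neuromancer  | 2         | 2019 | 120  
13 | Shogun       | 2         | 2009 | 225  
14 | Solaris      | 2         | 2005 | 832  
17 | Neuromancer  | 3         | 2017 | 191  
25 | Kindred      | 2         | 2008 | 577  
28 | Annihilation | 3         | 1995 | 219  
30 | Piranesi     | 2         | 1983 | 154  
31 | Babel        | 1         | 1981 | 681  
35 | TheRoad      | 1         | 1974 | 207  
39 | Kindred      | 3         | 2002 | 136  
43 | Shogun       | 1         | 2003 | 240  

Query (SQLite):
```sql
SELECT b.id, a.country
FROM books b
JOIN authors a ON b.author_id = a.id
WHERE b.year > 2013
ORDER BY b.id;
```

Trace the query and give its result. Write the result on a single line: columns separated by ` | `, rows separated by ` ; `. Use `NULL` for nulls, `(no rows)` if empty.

11 | UK ; 17 | UK

Each books row matches the authors row where author_id = authors.id.
Then keep rows with b.year > 2013.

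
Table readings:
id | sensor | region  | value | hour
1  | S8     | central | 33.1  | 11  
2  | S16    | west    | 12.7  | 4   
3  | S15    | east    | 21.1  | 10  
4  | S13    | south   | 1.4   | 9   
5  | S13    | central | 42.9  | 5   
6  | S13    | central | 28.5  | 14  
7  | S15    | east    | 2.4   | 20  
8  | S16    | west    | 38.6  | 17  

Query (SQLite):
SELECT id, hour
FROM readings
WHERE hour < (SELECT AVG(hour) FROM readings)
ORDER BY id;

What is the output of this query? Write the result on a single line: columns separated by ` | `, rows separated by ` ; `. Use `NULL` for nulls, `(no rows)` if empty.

Scalar subquery: AVG(hour) over all readings rows = 11.25.
Keep rows where hour < that value.

1 | 11 ; 2 | 4 ; 3 | 10 ; 4 | 9 ; 5 | 5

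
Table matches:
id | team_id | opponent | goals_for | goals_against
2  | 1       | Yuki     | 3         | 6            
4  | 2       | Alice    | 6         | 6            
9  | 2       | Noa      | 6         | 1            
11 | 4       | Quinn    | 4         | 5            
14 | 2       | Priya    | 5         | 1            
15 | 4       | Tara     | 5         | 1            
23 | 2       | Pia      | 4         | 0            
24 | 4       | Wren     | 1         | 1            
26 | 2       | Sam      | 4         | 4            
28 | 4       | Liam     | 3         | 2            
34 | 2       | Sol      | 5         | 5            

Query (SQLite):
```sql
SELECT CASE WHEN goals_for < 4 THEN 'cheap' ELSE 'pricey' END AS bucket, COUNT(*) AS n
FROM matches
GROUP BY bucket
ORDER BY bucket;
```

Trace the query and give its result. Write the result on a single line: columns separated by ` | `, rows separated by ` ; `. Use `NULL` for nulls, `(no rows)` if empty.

cheap | 3 ; pricey | 8

Bucket rows by goals_for < 4 → 'cheap' else 'pricey'; count each bucket.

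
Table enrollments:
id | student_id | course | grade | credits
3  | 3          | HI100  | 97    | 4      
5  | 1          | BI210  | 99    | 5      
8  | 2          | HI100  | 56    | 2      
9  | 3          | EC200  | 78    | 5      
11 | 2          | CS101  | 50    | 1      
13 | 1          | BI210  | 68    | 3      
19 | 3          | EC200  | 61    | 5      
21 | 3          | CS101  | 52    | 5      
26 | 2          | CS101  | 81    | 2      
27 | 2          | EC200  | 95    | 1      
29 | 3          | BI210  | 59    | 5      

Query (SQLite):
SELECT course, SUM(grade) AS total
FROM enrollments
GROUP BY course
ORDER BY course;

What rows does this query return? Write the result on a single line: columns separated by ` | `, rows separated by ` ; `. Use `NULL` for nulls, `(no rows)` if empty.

BI210 | 226 ; CS101 | 183 ; EC200 | 234 ; HI100 | 153

Partition enrollments by course; compute SUM(grade) within each group.
  BI210: ids {5, 13, 29} → SUM(grade)=226
  CS101: ids {11, 21, 26} → SUM(grade)=183
  EC200: ids {9, 19, 27} → SUM(grade)=234
  HI100: ids {3, 8} → SUM(grade)=153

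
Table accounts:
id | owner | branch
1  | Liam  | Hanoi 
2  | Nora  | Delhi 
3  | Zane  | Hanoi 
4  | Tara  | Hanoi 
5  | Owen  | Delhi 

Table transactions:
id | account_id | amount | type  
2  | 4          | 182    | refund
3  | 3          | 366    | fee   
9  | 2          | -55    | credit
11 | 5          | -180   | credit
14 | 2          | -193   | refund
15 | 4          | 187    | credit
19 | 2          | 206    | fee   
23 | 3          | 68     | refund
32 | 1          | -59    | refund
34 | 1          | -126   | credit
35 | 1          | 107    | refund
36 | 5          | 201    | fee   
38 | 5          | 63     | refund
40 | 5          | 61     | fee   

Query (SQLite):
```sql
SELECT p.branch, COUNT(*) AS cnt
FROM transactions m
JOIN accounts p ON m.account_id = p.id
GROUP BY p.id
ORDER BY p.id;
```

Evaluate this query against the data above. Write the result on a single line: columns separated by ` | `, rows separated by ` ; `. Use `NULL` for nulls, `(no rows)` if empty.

Hanoi | 3 ; Delhi | 3 ; Hanoi | 2 ; Hanoi | 2 ; Delhi | 4

Join each transactions row to its accounts via account_id.
Group joined rows by accounts.id; compute COUNT(*) per group.
  1: ids {32, 34, 35} → COUNT(*)=3
  2: ids {9, 14, 19} → COUNT(*)=3
  3: ids {3, 23} → COUNT(*)=2
  4: ids {2, 15} → COUNT(*)=2
  5: ids {11, 36, 38, 40} → COUNT(*)=4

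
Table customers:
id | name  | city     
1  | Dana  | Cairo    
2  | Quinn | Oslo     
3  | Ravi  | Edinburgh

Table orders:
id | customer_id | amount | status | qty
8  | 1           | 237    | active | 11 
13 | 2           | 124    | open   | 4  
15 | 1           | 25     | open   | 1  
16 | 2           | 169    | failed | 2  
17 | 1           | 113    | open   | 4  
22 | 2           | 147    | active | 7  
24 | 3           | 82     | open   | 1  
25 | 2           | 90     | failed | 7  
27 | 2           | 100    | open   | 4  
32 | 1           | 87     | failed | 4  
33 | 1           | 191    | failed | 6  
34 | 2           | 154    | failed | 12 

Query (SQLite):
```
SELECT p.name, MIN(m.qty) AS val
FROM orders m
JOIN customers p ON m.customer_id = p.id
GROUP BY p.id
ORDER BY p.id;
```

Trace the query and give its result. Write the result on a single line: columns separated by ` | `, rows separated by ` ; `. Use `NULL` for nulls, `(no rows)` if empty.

Dana | 1 ; Quinn | 2 ; Ravi | 1

Join each orders row to its customers via customer_id.
Group joined rows by customers.id; compute MIN(m.qty) per group.
  1: ids {8, 15, 17, 32, 33} → MIN(m.qty)=1
  2: ids {13, 16, 22, 25, 27, 34} → MIN(m.qty)=2
  3: ids {24} → MIN(m.qty)=1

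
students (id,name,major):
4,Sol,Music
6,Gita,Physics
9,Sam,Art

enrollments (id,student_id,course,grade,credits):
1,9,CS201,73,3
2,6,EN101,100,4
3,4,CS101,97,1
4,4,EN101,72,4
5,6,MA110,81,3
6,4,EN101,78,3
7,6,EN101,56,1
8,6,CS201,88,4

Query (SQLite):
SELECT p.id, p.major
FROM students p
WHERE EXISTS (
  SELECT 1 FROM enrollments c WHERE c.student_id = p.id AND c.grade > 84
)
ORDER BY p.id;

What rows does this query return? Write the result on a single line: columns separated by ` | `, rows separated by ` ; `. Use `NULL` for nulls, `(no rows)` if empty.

4 | Music ; 6 | Physics

For each students row, check whether any enrollments with matching student_id has grade > 84.
Keep rows where that is true.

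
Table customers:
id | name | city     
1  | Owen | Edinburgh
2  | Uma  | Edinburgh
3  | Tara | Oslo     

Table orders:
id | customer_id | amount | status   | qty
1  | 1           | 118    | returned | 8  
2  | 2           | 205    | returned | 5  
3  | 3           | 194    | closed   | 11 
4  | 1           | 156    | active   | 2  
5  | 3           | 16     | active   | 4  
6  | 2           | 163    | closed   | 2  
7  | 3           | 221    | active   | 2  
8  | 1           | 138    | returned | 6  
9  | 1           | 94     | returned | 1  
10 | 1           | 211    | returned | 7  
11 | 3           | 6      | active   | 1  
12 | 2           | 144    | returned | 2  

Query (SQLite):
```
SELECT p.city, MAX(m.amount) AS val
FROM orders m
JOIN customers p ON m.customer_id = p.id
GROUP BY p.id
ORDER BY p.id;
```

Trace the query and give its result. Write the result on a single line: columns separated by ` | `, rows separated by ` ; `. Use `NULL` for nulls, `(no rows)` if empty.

Join each orders row to its customers via customer_id.
Group joined rows by customers.id; compute MAX(m.amount) per group.
  1: ids {1, 4, 8, 9, 10} → MAX(m.amount)=211
  2: ids {2, 6, 12} → MAX(m.amount)=205
  3: ids {3, 5, 7, 11} → MAX(m.amount)=221

Edinburgh | 211 ; Edinburgh | 205 ; Oslo | 221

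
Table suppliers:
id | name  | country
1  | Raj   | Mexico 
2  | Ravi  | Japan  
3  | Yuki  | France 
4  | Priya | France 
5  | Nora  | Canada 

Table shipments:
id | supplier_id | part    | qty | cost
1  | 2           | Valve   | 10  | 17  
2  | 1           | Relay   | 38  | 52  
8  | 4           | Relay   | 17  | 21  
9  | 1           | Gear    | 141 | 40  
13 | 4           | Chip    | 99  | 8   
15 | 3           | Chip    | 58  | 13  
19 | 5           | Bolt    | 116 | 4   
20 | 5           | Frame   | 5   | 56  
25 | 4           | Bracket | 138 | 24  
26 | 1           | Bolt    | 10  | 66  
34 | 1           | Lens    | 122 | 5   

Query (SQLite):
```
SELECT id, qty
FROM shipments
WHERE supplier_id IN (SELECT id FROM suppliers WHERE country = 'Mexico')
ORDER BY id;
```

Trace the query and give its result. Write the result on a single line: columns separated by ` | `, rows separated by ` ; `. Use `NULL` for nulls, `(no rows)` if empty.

Inner query: suppliers.id where country = 'Mexico'.
Outer: keep shipments rows whose supplier_id is in that set.
Inner query → {1}

2 | 38 ; 9 | 141 ; 26 | 10 ; 34 | 122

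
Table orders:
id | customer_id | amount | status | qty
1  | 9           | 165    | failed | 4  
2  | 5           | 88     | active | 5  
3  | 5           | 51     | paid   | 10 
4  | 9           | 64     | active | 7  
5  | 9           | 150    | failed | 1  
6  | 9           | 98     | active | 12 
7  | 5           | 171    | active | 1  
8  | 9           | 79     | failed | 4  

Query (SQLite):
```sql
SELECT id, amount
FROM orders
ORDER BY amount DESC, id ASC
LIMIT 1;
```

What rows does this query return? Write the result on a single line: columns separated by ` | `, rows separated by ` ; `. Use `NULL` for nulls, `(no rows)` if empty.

7 | 171

Sort by amount desc, tiebreak id asc: (171, id=7), (165, id=1), (150, id=5), (98, id=6) …. Take first 1.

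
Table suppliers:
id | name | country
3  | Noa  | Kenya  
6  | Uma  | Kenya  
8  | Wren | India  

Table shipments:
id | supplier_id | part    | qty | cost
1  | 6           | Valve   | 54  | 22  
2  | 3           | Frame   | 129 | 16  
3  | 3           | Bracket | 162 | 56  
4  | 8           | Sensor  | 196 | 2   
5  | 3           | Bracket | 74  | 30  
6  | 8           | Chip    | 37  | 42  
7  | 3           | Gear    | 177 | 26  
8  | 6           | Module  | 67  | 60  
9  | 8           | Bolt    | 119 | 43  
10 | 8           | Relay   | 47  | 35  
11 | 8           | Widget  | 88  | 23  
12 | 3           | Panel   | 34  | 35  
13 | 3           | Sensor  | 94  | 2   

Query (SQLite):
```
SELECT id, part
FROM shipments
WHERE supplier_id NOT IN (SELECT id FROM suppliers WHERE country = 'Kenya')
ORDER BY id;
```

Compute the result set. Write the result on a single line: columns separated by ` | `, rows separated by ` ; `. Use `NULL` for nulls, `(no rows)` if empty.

Inner query: suppliers.id where country = 'Kenya'.
Outer: keep shipments rows whose supplier_id is not in that set.
Inner query → {3, 6}

4 | Sensor ; 6 | Chip ; 9 | Bolt ; 10 | Relay ; 11 | Widget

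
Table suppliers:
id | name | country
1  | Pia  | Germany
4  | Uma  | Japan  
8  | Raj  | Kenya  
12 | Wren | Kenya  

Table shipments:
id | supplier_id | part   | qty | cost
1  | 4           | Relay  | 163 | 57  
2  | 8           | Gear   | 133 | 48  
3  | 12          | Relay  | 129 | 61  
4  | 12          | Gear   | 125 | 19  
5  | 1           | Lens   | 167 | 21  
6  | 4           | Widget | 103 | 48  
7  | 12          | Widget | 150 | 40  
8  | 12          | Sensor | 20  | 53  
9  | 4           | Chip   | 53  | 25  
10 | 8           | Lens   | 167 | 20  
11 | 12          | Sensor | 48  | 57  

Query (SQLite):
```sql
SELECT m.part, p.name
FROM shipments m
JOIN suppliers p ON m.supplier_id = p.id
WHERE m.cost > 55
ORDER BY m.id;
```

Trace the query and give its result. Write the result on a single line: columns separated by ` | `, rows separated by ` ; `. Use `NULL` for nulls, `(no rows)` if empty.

Each shipments row matches the suppliers row where supplier_id = suppliers.id.
Then keep rows with m.cost > 55.

Relay | Uma ; Relay | Wren ; Sensor | Wren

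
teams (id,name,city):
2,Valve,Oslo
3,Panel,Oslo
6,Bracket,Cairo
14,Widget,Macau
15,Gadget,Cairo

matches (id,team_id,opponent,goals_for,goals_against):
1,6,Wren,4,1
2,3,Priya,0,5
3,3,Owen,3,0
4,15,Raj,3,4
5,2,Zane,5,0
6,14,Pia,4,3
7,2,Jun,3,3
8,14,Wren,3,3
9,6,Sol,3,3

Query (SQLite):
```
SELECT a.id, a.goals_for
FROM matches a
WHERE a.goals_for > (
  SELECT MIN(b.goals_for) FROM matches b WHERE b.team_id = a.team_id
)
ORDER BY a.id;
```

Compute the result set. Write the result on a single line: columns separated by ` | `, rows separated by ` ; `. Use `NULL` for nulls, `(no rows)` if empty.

1 | 4 ; 3 | 3 ; 5 | 5 ; 6 | 4

For each matches row a, compute MIN(goals_for) over rows sharing a.team_id.
Keep row a if a.goals_for > that per-group MIN.
  team_id=2: MIN(goals_for) = 3
  team_id=3: MIN(goals_for) = 0
  team_id=6: MIN(goals_for) = 3
  team_id=14: MIN(goals_for) = 3
  team_id=15: MIN(goals_for) = 3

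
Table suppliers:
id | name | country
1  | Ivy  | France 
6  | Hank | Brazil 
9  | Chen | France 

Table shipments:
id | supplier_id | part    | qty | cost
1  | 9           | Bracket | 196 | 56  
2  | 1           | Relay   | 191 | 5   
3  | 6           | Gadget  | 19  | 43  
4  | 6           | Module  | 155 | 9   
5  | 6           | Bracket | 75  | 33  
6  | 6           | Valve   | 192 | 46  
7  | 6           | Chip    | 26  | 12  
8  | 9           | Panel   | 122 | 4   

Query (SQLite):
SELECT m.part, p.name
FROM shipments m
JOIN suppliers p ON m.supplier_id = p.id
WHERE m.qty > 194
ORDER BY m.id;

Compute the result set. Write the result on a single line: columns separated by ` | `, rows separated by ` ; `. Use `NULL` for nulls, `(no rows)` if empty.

Each shipments row matches the suppliers row where supplier_id = suppliers.id.
Then keep rows with m.qty > 194.

Bracket | Chen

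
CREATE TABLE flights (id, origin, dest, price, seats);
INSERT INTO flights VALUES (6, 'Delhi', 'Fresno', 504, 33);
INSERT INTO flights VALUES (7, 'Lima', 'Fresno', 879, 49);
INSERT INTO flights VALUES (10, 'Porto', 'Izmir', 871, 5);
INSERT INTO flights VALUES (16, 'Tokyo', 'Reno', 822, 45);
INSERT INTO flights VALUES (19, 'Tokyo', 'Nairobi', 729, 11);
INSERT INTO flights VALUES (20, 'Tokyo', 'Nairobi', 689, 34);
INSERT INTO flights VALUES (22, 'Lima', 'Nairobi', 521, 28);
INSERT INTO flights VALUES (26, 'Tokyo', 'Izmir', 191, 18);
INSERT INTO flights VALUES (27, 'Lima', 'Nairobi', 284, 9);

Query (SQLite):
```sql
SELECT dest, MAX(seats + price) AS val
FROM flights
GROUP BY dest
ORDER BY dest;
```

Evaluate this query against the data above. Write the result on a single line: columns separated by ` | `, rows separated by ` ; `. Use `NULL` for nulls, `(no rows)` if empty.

For each row compute seats + price.
Group by dest; take MAX of the expression per group.
  Fresno: ids {6, 7} → MAX(seats + price)=928
  Izmir: ids {10, 26} → MAX(seats + price)=876
  Nairobi: ids {19, 20, 22, 27} → MAX(seats + price)=740
  Reno: ids {16} → MAX(seats + price)=867

Fresno | 928 ; Izmir | 876 ; Nairobi | 740 ; Reno | 867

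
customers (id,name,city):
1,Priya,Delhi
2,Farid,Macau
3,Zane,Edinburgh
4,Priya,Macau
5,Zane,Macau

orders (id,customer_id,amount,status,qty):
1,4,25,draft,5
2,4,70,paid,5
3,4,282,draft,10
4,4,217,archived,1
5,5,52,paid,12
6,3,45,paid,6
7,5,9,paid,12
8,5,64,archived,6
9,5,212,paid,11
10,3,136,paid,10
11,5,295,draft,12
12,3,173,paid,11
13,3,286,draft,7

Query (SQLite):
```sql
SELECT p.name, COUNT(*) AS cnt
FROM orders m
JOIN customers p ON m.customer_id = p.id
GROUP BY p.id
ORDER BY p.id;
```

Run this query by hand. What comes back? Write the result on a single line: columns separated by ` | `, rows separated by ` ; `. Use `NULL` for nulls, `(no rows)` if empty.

Zane | 4 ; Priya | 4 ; Zane | 5

Join each orders row to its customers via customer_id.
Group joined rows by customers.id; compute COUNT(*) per group.
  3: ids {6, 10, 12, 13} → COUNT(*)=4
  4: ids {1, 2, 3, 4} → COUNT(*)=4
  5: ids {5, 7, 8, 9, 11} → COUNT(*)=5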